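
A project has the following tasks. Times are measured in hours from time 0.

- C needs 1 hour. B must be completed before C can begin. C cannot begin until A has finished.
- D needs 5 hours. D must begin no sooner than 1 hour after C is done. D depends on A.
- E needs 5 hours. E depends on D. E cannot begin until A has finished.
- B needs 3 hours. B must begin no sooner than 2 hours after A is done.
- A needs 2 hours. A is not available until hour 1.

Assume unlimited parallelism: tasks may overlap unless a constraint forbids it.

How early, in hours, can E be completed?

A waits on its own release at hour 1, so it starts at hour 1 and finishes at 1 + 2 = hour 3.
B waits on A (finishes hour 3, plus 2-hour gap → hour 5), so it starts at hour 5 and finishes at 5 + 3 = hour 8.
For C: B (finishes hour 8); A (finishes hour 3). Taking the maximum gives a start of hour 8, and it finishes at 8 + 1 = hour 9.
D has to wait for C (finishes hour 9, plus 1-hour gap → hour 10); A (finishes hour 3). The latest of these is hour 10, so D runs hour 10 to 10 + 5 = hour 15.
For E: D (finishes hour 15); A (finishes hour 3). Taking the maximum gives a start of hour 15, and it finishes at 15 + 5 = hour 20.

20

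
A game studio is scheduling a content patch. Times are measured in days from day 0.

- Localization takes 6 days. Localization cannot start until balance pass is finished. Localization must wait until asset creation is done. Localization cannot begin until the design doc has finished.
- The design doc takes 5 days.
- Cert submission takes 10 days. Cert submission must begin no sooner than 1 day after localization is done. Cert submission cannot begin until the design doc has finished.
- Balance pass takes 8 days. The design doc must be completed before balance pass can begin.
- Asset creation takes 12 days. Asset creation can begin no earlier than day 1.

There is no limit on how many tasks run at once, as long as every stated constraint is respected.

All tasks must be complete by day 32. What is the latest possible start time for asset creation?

3

Cert submission has no dependents, so it just needs to finish by day 32. Starting by 32 − 10 = day 22 achieves that.
Localization feeds into cert submission (must start by day 22, minus 1-day gap → day 21); so localization must finish by day 21 and therefore start by day 15.
Asset creation must finish before localization (must start by day 15). With a 12-day duration, asset creation must start by 15 − 12 = day 3.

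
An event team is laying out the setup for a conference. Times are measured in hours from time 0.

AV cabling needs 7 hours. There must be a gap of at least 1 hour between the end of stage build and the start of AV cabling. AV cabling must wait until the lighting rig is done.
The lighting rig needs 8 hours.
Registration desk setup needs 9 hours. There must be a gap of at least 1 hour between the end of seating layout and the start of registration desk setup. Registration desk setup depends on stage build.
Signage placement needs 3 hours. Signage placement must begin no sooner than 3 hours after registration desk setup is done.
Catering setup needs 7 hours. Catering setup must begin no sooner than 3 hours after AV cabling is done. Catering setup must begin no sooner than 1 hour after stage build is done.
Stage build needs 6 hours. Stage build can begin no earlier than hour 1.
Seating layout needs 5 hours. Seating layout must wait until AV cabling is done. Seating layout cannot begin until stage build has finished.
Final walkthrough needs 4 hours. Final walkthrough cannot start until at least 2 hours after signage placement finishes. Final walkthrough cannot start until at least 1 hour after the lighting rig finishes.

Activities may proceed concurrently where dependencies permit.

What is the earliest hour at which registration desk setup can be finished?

Nothing blocks the lighting rig, so it runs from hour 0 to hour 8.
Stage build waits on its own release at hour 1, so it starts at hour 1 and finishes at 1 + 6 = hour 7.
For AV cabling: stage build (finishes hour 7, plus 1-hour gap → hour 8); the lighting rig (finishes hour 8). Taking the maximum gives a start of hour 8, and it finishes at 8 + 7 = hour 15.
Seating layout needs all of AV cabling (finishes hour 15); stage build (finishes hour 7). That puts its earliest start at hour 15; it finishes at 15 + 5 = hour 20.
Registration desk setup has to wait for seating layout (finishes hour 20, plus 1-hour gap → hour 21); stage build (finishes hour 7). The latest of these is hour 21, so registration desk setup runs hour 21 to 21 + 9 = hour 30.

30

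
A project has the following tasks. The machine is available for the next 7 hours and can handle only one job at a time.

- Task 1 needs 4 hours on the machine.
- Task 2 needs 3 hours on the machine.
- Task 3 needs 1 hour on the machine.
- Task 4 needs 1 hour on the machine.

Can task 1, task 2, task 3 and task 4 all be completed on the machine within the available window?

No

Running back to back, the jobs need 4 + 3 + 1 + 1 = 9 hours on the machine.
Since 9 > 7, they cannot all fit.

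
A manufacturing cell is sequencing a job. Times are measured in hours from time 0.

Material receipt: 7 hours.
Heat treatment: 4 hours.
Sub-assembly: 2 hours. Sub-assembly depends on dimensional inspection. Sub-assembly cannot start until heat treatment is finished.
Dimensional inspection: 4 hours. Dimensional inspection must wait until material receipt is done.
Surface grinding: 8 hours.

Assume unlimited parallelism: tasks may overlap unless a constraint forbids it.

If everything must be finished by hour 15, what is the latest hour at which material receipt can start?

Sub-assembly must finish by hour 15; it takes 2 hours, so it must start by 15 − 2 = hour 13.
Dimensional inspection must finish before sub-assembly (must start by hour 13). With a 4-hour duration, dimensional inspection must start by 13 − 4 = hour 9.
Since dimensional inspection (must start by hour 9) depends on it, material receipt must finish by hour 9. Backing off its 7-hour duration gives a latest start of hour 2.

2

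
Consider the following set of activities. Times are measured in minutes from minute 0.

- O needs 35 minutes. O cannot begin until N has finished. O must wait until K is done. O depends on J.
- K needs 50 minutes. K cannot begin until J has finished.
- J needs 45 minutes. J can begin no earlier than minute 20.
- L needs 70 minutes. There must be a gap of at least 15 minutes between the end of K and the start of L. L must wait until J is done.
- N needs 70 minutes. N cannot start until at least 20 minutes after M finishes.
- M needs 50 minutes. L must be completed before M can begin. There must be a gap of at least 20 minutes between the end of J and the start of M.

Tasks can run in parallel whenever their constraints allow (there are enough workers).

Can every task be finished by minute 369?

No

J cannot begin until its own release at minute 20. It runs from minute 20 to 20 + 45 = minute 65.
K waits on J (finishes minute 65), so it starts at minute 65 and finishes at 65 + 50 = minute 115.
For L: K (finishes minute 115, plus 15-minute gap → minute 130); J (finishes minute 65). Taking the maximum gives a start of minute 130, and it finishes at 130 + 70 = minute 200.
For M: L (finishes minute 200); J (finishes minute 65, plus 20-minute gap → minute 85). Taking the maximum gives a start of minute 200, and it finishes at 200 + 50 = minute 250.
N waits on M (finishes minute 250, plus 20-minute gap → minute 270), so it starts at minute 270 and finishes at 270 + 70 = minute 340.
O has to wait for N (finishes minute 340); K (finishes minute 115); J (finishes minute 65). The latest of these is minute 340, so O runs minute 340 to 340 + 35 = minute 375.
The earliest everything can be done is minute 375, which is after the deadline of 369, so it is not possible.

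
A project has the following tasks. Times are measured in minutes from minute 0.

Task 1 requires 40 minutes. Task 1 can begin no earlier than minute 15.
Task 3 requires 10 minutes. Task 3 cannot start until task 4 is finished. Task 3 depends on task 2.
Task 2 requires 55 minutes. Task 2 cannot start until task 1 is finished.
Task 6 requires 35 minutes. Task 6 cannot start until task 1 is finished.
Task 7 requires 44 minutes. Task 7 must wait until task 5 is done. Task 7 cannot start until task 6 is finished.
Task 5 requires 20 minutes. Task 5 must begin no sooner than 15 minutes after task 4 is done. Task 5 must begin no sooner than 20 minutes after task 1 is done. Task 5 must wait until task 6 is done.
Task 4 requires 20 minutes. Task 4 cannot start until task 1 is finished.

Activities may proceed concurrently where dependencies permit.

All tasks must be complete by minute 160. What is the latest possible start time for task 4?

Task 3 must finish by minute 160; it takes 10 minutes, so it must start by 160 − 10 = minute 150.
Nothing follows task 7; the deadline of minute 160 is its only limit. It must start by 160 − 44 = minute 116.
Since task 7 (must start by minute 116) depends on it, task 5 must finish by minute 116. Backing off its 20-minute duration gives a latest start of minute 96.
For task 4: task 3 (must start by minute 150); task 5 (must start by minute 96, minus 15-minute gap → minute 81). The most restrictive is minute 81; with a 20-minute duration, task 4 must start by minute 61.

61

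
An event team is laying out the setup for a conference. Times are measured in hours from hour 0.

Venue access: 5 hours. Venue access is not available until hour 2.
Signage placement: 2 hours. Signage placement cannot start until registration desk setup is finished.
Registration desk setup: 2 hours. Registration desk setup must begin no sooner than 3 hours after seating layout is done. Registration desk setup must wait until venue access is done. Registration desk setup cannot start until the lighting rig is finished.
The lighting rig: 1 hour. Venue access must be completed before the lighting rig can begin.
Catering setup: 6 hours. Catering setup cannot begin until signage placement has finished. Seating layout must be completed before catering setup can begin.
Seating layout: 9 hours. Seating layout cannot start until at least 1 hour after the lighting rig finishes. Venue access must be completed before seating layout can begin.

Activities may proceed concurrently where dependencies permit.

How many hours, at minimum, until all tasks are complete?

After its own release at hour 2, venue access can start at hour 2 and finishes at hour 7.
The lighting rig cannot begin until venue access (finishes hour 7). It runs from hour 7 to 7 + 1 = hour 8.
For seating layout: the lighting rig (finishes hour 8, plus 1-hour gap → hour 9); venue access (finishes hour 7). Taking the maximum gives a start of hour 9, and it finishes at 9 + 9 = hour 18.
For registration desk setup: seating layout (finishes hour 18, plus 3-hour gap → hour 21); venue access (finishes hour 7); the lighting rig (finishes hour 8). Taking the maximum gives a start of hour 21, and it finishes at 21 + 2 = hour 23.
After registration desk setup (finishes hour 23), signage placement can start at hour 23 and finishes at hour 25.
Catering setup has to wait for signage placement (finishes hour 25); seating layout (finishes hour 18). The latest of these is hour 25, so catering setup runs hour 25 to 25 + 6 = hour 31.
All tasks are finished once the last one completes. Finish times: Venue access at 7, The lighting rig at 8, Seating layout at 18, Registration desk setup at 23, Signage placement at 25, Catering setup at 31. The latest is hour 31.

31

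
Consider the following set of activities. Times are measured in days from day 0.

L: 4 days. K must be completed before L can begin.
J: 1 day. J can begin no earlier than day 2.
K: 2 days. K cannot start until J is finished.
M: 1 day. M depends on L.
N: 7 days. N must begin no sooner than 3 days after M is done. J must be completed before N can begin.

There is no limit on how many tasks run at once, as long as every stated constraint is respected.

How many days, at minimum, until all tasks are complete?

After its own release at day 2, J can start at day 2 and finishes at day 3.
K waits on J (finishes day 3), so it starts at day 3 and finishes at 3 + 2 = day 5.
L waits on K (finishes day 5), so it starts at day 5 and finishes at 5 + 4 = day 9.
M waits on L (finishes day 9), so it starts at day 9 and finishes at 9 + 1 = day 10.
N has to wait for M (finishes day 10, plus 3-day gap → day 13); J (finishes day 3). The latest of these is day 13, so N runs day 13 to 13 + 7 = day 20.
All tasks are finished once the last one completes. Finish times: J at 3, K at 5, L at 9, M at 10, N at 20. The latest is day 20.

20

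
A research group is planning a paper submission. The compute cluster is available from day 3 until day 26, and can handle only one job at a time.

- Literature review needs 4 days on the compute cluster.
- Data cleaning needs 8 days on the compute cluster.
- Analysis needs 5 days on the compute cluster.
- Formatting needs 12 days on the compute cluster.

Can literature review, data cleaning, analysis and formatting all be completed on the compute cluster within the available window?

The compute cluster window is 26 − 3 = 23 days.
Running back to back, the jobs need 4 + 8 + 5 + 12 = 29 days on the compute cluster.
Since 29 > 23, they cannot all fit.

No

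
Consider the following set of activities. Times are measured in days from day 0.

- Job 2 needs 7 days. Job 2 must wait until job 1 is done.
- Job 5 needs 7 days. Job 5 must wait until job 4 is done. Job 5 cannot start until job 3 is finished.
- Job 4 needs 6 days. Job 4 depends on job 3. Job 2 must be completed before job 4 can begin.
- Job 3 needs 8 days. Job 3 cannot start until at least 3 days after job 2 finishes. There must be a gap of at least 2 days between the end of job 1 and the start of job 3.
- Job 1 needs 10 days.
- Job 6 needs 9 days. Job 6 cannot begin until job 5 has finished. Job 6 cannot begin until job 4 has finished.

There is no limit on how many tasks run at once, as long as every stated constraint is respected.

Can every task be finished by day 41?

No

Job 1 has no prerequisites, so it starts at day 0 and finishes at day 10.
Job 2 cannot begin until job 1 (finishes day 10). It runs from day 10 to 10 + 7 = day 17.
Job 3 needs all of job 2 (finishes day 17, plus 3-day gap → day 20); job 1 (finishes day 10, plus 2-day gap → day 12). That puts its earliest start at day 20; it finishes at 20 + 8 = day 28.
Job 4 needs all of job 3 (finishes day 28); job 2 (finishes day 17). That puts its earliest start at day 28; it finishes at 28 + 6 = day 34.
For job 5: job 4 (finishes day 34); job 3 (finishes day 28). Taking the maximum gives a start of day 34, and it finishes at 34 + 7 = day 41.
Job 6 has to wait for job 5 (finishes day 41); job 4 (finishes day 34). The latest of these is day 41, so job 6 runs day 41 to 41 + 9 = day 50.
The earliest everything can be done is day 50, which is after the deadline of 41, so it is not possible.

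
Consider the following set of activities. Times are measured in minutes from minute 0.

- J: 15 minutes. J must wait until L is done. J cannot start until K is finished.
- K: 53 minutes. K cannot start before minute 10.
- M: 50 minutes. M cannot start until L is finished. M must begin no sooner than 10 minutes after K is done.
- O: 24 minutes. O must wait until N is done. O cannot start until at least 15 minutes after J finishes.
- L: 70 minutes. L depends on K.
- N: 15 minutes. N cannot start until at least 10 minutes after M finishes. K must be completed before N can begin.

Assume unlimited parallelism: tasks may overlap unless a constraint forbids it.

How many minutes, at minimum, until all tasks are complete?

232

K waits on its own release at minute 10, so it starts at minute 10 and finishes at 10 + 53 = minute 63.
After K (finishes minute 63), L can start at minute 63 and finishes at minute 133.
M cannot start until L (finishes minute 133); K (finishes minute 63, plus 10-minute gap → minute 73). The controlling bound is minute 133, so M finishes at 133 + 50 = minute 183.
N has to wait for M (finishes minute 183, plus 10-minute gap → minute 193); K (finishes minute 63). The latest of these is minute 193, so N runs minute 193 to 193 + 15 = minute 208.
J cannot start until L (finishes minute 133); K (finishes minute 63). The controlling bound is minute 133, so J finishes at 133 + 15 = minute 148.
O has to wait for N (finishes minute 208); J (finishes minute 148, plus 15-minute gap → minute 163). The latest of these is minute 208, so O runs minute 208 to 208 + 24 = minute 232.
All tasks are finished once the last one completes. Finish times: J at 148, K at 63, L at 133, M at 183, N at 208, O at 232. The latest is minute 232.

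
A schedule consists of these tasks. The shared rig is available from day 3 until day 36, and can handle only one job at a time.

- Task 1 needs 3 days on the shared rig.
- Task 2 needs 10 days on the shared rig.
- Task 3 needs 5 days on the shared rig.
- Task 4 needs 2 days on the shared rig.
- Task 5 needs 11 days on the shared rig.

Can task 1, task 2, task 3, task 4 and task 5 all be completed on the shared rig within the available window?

The shared rig window is 36 − 3 = 33 days.
Running back to back, the jobs need 3 + 10 + 5 + 2 + 11 = 31 days on the shared rig.
Since 31 ≤ 33, they fit within the window.

Yes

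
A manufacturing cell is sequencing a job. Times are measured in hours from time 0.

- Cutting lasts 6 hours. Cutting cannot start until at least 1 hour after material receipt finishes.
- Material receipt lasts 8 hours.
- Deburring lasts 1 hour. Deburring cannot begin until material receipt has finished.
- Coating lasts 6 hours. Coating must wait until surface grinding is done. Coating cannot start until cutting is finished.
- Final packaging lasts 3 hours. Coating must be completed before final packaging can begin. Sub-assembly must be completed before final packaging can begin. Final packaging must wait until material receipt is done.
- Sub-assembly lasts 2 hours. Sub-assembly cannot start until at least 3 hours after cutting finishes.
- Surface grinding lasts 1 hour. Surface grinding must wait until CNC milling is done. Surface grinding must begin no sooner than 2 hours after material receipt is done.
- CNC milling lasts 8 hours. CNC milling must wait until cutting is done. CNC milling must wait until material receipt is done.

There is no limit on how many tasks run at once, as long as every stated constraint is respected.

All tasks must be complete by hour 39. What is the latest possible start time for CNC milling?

Nothing follows final packaging; the deadline of hour 39 is its only limit. It must start by 39 − 3 = hour 36.
Coating must finish before final packaging (must start by hour 36). With a 6-hour duration, coating must start by 36 − 6 = hour 30.
Surface grinding feeds into coating (must start by hour 30); so surface grinding must finish by hour 30 and therefore start by hour 29.
CNC milling must finish before surface grinding (must start by hour 29). With an 8-hour duration, CNC milling must start by 29 − 8 = hour 21.

21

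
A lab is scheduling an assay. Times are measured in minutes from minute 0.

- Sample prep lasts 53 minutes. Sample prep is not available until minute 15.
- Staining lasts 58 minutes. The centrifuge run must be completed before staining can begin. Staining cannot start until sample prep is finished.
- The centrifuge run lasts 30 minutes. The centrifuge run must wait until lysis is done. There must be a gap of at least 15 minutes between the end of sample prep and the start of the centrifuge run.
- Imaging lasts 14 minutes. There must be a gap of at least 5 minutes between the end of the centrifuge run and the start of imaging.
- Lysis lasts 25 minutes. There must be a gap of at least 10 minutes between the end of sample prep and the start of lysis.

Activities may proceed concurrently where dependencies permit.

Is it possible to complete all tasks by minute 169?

Sample prep cannot begin until its own release at minute 15. It runs from minute 15 to 15 + 53 = minute 68.
Lysis waits on sample prep (finishes minute 68, plus 10-minute gap → minute 78), so it starts at minute 78 and finishes at 78 + 25 = minute 103.
The centrifuge run needs all of lysis (finishes minute 103); sample prep (finishes minute 68, plus 15-minute gap → minute 83). That puts its earliest start at minute 103; it finishes at 103 + 30 = minute 133.
Imaging cannot begin until the centrifuge run (finishes minute 133, plus 5-minute gap → minute 138). It runs from minute 138 to 138 + 14 = minute 152.
Staining cannot start until the centrifuge run (finishes minute 133); sample prep (finishes minute 68). The controlling bound is minute 133, so staining finishes at 133 + 58 = minute 191.
The earliest everything can be done is minute 191, which is after the deadline of 169, so it is not possible.

No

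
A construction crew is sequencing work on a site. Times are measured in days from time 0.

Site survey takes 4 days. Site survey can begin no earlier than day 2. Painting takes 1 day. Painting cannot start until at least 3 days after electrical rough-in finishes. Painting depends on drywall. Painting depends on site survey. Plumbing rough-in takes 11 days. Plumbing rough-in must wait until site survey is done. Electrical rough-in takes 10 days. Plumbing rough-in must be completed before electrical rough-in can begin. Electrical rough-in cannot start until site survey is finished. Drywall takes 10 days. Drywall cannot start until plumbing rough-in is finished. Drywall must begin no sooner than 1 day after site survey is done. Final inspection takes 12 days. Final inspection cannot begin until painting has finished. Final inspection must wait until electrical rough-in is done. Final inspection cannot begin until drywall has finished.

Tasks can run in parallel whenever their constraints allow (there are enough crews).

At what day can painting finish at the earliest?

After its own release at day 2, site survey can start at day 2 and finishes at day 6.
Plumbing rough-in cannot begin until site survey (finishes day 6). It runs from day 6 to 6 + 11 = day 17.
For drywall: plumbing rough-in (finishes day 17); site survey (finishes day 6, plus 1-day gap → day 7). Taking the maximum gives a start of day 17, and it finishes at 17 + 10 = day 27.
Electrical rough-in cannot start until plumbing rough-in (finishes day 17); site survey (finishes day 6). The controlling bound is day 17, so electrical rough-in finishes at 17 + 10 = day 27.
For painting: electrical rough-in (finishes day 27, plus 3-day gap → day 30); drywall (finishes day 27); site survey (finishes day 6). Taking the maximum gives a start of day 30, and it finishes at 30 + 1 = day 31.

31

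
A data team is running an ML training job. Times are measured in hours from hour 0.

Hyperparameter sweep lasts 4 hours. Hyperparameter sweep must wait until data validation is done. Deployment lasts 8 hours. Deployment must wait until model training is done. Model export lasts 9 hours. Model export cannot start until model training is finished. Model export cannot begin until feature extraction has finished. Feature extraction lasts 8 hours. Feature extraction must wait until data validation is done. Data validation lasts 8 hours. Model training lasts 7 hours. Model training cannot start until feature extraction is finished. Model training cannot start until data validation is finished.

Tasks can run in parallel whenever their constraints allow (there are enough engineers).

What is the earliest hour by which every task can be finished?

Nothing blocks data validation, so it runs from hour 0 to hour 8.
Hyperparameter sweep waits on data validation (finishes hour 8), so it starts at hour 8 and finishes at 8 + 4 = hour 12.
After data validation (finishes hour 8), feature extraction can start at hour 8 and finishes at hour 16.
Model training cannot start until feature extraction (finishes hour 16); data validation (finishes hour 8). The controlling bound is hour 16, so model training finishes at 16 + 7 = hour 23.
After model training (finishes hour 23), deployment can start at hour 23 and finishes at hour 31.
Model export has to wait for model training (finishes hour 23); feature extraction (finishes hour 16). The latest of these is hour 23, so model export runs hour 23 to 23 + 9 = hour 32.
All tasks are finished once the last one completes. Finish times: Data validation at 8, Feature extraction at 16, Hyperparameter sweep at 12, Model training at 23, Model export at 32, Deployment at 31. The latest is hour 32.

32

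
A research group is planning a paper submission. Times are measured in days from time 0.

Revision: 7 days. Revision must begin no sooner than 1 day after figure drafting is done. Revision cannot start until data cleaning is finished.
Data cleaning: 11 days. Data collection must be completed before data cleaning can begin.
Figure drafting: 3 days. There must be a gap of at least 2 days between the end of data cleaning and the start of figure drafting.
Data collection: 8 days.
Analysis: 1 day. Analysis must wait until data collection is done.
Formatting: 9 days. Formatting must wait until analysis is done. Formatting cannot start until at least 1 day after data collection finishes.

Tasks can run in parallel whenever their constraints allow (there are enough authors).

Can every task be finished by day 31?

No

Data collection can start immediately at day 0; it finishes at day 8.
After data collection (finishes day 8), analysis can start at day 8 and finishes at day 9.
Formatting needs all of analysis (finishes day 9); data collection (finishes day 8, plus 1-day gap → day 9). That puts its earliest start at day 9; it finishes at 9 + 9 = day 18.
Data cleaning cannot begin until data collection (finishes day 8). It runs from day 8 to 8 + 11 = day 19.
Figure drafting waits on data cleaning (finishes day 19, plus 2-day gap → day 21), so it starts at day 21 and finishes at 21 + 3 = day 24.
Revision cannot start until figure drafting (finishes day 24, plus 1-day gap → day 25); data cleaning (finishes day 19). The controlling bound is day 25, so revision finishes at 25 + 7 = day 32.
The earliest everything can be done is day 32, which is after the deadline of 31, so it is not possible.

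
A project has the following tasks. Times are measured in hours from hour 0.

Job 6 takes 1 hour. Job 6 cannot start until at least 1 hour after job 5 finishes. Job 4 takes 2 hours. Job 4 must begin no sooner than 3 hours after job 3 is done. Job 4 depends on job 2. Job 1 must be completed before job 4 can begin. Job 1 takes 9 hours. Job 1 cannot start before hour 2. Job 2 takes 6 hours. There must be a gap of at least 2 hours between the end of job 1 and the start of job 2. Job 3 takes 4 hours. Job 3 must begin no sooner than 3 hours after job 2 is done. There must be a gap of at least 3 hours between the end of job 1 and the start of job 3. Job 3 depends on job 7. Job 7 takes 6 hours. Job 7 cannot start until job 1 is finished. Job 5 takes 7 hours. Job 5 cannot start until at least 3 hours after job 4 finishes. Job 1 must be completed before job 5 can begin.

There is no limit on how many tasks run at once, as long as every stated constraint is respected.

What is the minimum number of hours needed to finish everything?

43

Job 1 cannot begin until its own release at hour 2. It runs from hour 2 to 2 + 9 = hour 11.
Job 7 waits on job 1 (finishes hour 11), so it starts at hour 11 and finishes at 11 + 6 = hour 17.
Job 2 cannot begin until job 1 (finishes hour 11, plus 2-hour gap → hour 13). It runs from hour 13 to 13 + 6 = hour 19.
Job 3 has to wait for job 2 (finishes hour 19, plus 3-hour gap → hour 22); job 1 (finishes hour 11, plus 3-hour gap → hour 14); job 7 (finishes hour 17). The latest of these is hour 22, so job 3 runs hour 22 to 22 + 4 = hour 26.
Job 4 cannot start until job 3 (finishes hour 26, plus 3-hour gap → hour 29); job 2 (finishes hour 19); job 1 (finishes hour 11). The controlling bound is hour 29, so job 4 finishes at 29 + 2 = hour 31.
Job 5 cannot start until job 4 (finishes hour 31, plus 3-hour gap → hour 34); job 1 (finishes hour 11). The controlling bound is hour 34, so job 5 finishes at 34 + 7 = hour 41.
After job 5 (finishes hour 41, plus 1-hour gap → hour 42), job 6 can start at hour 42 and finishes at hour 43.
All tasks are finished once the last one completes. Finish times: Job 1 at 11, Job 2 at 19, Job 3 at 26, Job 4 at 31, Job 5 at 41, Job 6 at 43, Job 7 at 17. The latest is hour 43.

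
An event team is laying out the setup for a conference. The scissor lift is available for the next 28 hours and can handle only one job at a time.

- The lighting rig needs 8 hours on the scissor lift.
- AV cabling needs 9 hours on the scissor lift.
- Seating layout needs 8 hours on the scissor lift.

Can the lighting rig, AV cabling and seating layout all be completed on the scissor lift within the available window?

Yes

Running back to back, the jobs need 8 + 9 + 8 = 25 hours on the scissor lift.
Since 25 ≤ 28, they fit within the window.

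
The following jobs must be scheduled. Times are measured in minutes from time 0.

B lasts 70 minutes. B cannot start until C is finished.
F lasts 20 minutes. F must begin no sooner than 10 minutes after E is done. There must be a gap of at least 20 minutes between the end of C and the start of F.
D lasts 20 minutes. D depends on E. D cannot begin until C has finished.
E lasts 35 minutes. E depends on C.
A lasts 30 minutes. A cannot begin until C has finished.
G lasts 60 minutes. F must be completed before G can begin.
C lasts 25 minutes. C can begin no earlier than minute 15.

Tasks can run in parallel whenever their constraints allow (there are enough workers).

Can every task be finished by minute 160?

C waits on its own release at minute 15, so it starts at minute 15 and finishes at 15 + 25 = minute 40.
After C (finishes minute 40), E can start at minute 40 and finishes at minute 75.
F cannot start until E (finishes minute 75, plus 10-minute gap → minute 85); C (finishes minute 40, plus 20-minute gap → minute 60). The controlling bound is minute 85, so F finishes at 85 + 20 = minute 105.
G waits on F (finishes minute 105), so it starts at minute 105 and finishes at 105 + 60 = minute 165.
D needs all of E (finishes minute 75); C (finishes minute 40). That puts its earliest start at minute 75; it finishes at 75 + 20 = minute 95.
B cannot begin until C (finishes minute 40). It runs from minute 40 to 40 + 70 = minute 110.
A cannot begin until C (finishes minute 40). It runs from minute 40 to 40 + 30 = minute 70.
The earliest everything can be done is minute 165, which is after the deadline of 160, so it is not possible.

No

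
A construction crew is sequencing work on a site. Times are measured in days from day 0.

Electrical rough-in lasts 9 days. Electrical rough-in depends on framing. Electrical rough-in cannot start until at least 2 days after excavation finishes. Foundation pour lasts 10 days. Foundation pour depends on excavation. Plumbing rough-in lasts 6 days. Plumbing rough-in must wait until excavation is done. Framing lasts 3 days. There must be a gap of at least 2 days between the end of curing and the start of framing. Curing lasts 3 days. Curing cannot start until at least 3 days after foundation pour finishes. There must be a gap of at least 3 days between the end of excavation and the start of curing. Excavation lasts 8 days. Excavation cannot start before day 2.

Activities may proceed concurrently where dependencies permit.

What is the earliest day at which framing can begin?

Excavation waits on its own release at day 2, so it starts at day 2 and finishes at 2 + 8 = day 10.
After excavation (finishes day 10), foundation pour can start at day 10 and finishes at day 20.
Curing cannot start until foundation pour (finishes day 20, plus 3-day gap → day 23); excavation (finishes day 10, plus 3-day gap → day 13). The controlling bound is day 23, so curing finishes at 23 + 3 = day 26.
Framing waits on curing (finishes day 26, plus 2-day gap → day 28), so the earliest it can start is day 28.

28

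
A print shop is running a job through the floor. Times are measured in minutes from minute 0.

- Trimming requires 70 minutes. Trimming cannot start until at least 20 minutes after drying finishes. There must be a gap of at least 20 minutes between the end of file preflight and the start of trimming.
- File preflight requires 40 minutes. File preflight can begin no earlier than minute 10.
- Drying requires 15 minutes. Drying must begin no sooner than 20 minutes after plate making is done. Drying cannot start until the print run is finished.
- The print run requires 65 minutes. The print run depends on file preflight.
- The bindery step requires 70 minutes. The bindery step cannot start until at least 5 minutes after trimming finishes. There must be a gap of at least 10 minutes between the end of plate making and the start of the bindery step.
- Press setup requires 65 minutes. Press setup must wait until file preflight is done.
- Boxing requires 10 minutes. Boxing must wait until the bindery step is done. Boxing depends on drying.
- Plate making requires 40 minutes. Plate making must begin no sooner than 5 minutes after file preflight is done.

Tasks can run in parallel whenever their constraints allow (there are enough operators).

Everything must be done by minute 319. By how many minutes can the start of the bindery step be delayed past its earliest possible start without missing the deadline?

File preflight cannot begin until its own release at minute 10. It runs from minute 10 to 10 + 40 = minute 50.
The print run waits on file preflight (finishes minute 50), so it starts at minute 50 and finishes at 50 + 65 = minute 115.
Plate making waits on file preflight (finishes minute 50, plus 5-minute gap → minute 55), so it starts at minute 55 and finishes at 55 + 40 = minute 95.
Drying needs all of plate making (finishes minute 95, plus 20-minute gap → minute 115); the print run (finishes minute 115). That puts its earliest start at minute 115; it finishes at 115 + 15 = minute 130.
For trimming: drying (finishes minute 130, plus 20-minute gap → minute 150); file preflight (finishes minute 50, plus 20-minute gap → minute 70). Taking the maximum gives a start of minute 150, and it finishes at 150 + 70 = minute 220.
For the bindery step: trimming (finishes minute 220, plus 5-minute gap → minute 225); plate making (finishes minute 95, plus 10-minute gap → minute 105). Taking the maximum gives a start of minute 225, and it finishes at 225 + 70 = minute 295.

Working backward from the deadline:
To finish by minute 319, boxing (duration 10) must start no later than minute 309.
The bindery step has to be done before boxing (must start by minute 309). That means finishing by minute 309, i.e. starting by 309 − 70 = minute 239.
So the bindery step can start as early as minute 225 and as late as minute 239, giving 239 − 225 = 14 minutes of slack.

14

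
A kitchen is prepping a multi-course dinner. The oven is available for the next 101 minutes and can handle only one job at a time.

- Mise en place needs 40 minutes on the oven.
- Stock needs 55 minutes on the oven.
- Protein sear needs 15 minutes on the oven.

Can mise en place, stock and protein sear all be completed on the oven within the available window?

No

Running back to back, the jobs need 40 + 55 + 15 = 110 minutes on the oven.
Since 110 > 101, they cannot all fit.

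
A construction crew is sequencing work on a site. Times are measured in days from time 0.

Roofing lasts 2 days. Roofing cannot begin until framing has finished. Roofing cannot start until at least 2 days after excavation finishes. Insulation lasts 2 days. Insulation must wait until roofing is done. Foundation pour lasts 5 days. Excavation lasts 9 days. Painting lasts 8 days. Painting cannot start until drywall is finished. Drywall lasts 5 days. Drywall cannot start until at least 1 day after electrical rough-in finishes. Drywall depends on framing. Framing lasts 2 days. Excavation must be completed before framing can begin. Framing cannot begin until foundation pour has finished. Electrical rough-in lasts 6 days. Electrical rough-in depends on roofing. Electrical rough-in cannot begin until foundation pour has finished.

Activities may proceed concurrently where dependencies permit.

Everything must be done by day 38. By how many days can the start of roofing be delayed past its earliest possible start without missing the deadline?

5

Foundation pour has no prerequisites, so it starts at day 0 and finishes at day 5.
Excavation has no prerequisites, so it starts at day 0 and finishes at day 9.
Framing needs all of excavation (finishes day 9); foundation pour (finishes day 5). That puts its earliest start at day 9; it finishes at 9 + 2 = day 11.
Roofing has to wait for framing (finishes day 11); excavation (finishes day 9, plus 2-day gap → day 11). The latest of these is day 11, so roofing runs day 11 to 11 + 2 = day 13.

Working backward from the deadline:
Painting must finish by day 38; it takes 8 days, so it must start by 38 − 8 = day 30.
Since painting (must start by day 30) depends on it, drywall must finish by day 30. Backing off its 5-day duration gives a latest start of day 25.
Electrical rough-in has to be done before drywall (must start by day 25, minus 1-day gap → day 24). That means finishing by day 24, i.e. starting by 24 − 6 = day 18.
Insulation must finish by day 38; it takes 2 days, so it must start by 38 − 2 = day 36.
Roofing has several dependents: electrical rough-in (must start by day 18); insulation (must start by day 36). The earliest of those limits is day 18, so roofing must start by 18 − 2 = day 16.
So roofing can start as early as day 11 and as late as day 16, giving 16 − 11 = 5 days of slack.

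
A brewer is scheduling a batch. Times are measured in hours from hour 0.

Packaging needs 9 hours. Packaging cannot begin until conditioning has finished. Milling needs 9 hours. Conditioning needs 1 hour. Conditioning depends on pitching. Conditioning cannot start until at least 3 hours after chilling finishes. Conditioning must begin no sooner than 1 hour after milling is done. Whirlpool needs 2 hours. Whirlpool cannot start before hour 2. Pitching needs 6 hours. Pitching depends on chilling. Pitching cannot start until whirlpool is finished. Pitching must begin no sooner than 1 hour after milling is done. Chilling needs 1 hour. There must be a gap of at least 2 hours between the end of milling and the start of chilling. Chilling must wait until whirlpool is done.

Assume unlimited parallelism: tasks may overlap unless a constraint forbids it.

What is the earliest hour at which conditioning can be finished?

19

Whirlpool waits on its own release at hour 2, so it starts at hour 2 and finishes at 2 + 2 = hour 4.
Milling can start immediately at hour 0; it finishes at hour 9.
Chilling has to wait for milling (finishes hour 9, plus 2-hour gap → hour 11); whirlpool (finishes hour 4). The latest of these is hour 11, so chilling runs hour 11 to 11 + 1 = hour 12.
Pitching needs all of chilling (finishes hour 12); whirlpool (finishes hour 4); milling (finishes hour 9, plus 1-hour gap → hour 10). That puts its earliest start at hour 12; it finishes at 12 + 6 = hour 18.
Conditioning needs all of pitching (finishes hour 18); chilling (finishes hour 12, plus 3-hour gap → hour 15); milling (finishes hour 9, plus 1-hour gap → hour 10). That puts its earliest start at hour 18; it finishes at 18 + 1 = hour 19.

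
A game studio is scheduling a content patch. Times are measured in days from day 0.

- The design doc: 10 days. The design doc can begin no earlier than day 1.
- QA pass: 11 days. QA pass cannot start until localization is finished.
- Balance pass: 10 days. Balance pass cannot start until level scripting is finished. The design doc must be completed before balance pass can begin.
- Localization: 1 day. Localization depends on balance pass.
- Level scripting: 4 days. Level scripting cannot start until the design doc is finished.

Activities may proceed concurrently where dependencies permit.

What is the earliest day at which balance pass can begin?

After its own release at day 1, the design doc can start at day 1 and finishes at day 11.
Level scripting waits on the design doc (finishes day 11), so it starts at day 11 and finishes at 11 + 4 = day 15.
Balance pass waits on level scripting (finishes day 15); the design doc (finishes day 11). The latest of these is day 15, which is the earliest balance pass can start.

15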